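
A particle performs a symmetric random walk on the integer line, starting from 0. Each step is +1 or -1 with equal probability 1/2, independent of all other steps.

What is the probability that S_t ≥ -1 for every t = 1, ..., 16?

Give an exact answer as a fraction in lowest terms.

Answer: 12155/32768

Derivation:
Let f(t,s) = #length-t paths at position s with S_1..S_t all ≥ -1.
f(t,s) = f(t-1,s-1) + f(t-1,s+1) for s ≥ -1; f(t,s) = 0 for s < -1.
t=0: f(0,0)=1
t=1: f(1,-1)=1 f(1,1)=1
t=2: f(2,0)=2 f(2,2)=1
t=3: f(3,-1)=2 f(3,1)=3 f(3,3)=1
t=4: f(4,0)=5 f(4,2)=4 f(4,4)=1
t=5: f(5,-1)=5 f(5,1)=9 f(5,3)=5 f(5,5)=1
t=6: f(6,0)=14 f(6,2)=14 f(6,4)=6 f(6,6)=1
t=7: f(7,-1)=14 f(7,1)=28 f(7,3)=20 f(7,5)=7 f(7,7)=1
t=8: f(8,0)=42 f(8,2)=48 f(8,4)=27 f(8,6)=8 f(8,8)=1
t=9: f(9,-1)=42 f(9,1)=90 f(9,3)=75 f(9,5)=35 f(9,7)=9 f(9,9)=1
t=10: f(10,0)=132 f(10,2)=165 f(10,4)=110 f(10,6)=44 f(10,8)=10 f(10,10)=1
t=11: f(11,-1)=132 f(11,1)=297 f(11,3)=275 f(11,5)=154 f(11,7)=54 f(11,9)=11 f(11,11)=1
t=12: f(12,0)=429 f(12,2)=572 f(12,4)=429 f(12,6)=208 f(12,8)=65 f(12,10)=12 f(12,12)=1
t=13: f(13,-1)=429 f(13,1)=1001 f(13,3)=1001 f(13,5)=637 f(13,7)=273 f(13,9)=77 f(13,11)=13 f(13,13)=1
t=14: f(14,0)=1430 f(14,2)=2002 f(14,4)=1638 f(14,6)=910 f(14,8)=350 f(14,10)=90 f(14,12)=14 f(14,14)=1
t=15: f(15,-1)=1430 f(15,1)=3432 f(15,3)=3640 f(15,5)=2548 f(15,7)=1260 f(15,9)=440 f(15,11)=104 f(15,13)=15 f(15,15)=1
t=16: f(16,0)=4862 f(16,2)=7072 f(16,4)=6188 f(16,6)=3808 f(16,8)=1700 f(16,10)=544 f(16,12)=119 f(16,14)=16 f(16,16)=1
Σ_s f(16,s) = 24310
P = 24310/65536 = 12155/32768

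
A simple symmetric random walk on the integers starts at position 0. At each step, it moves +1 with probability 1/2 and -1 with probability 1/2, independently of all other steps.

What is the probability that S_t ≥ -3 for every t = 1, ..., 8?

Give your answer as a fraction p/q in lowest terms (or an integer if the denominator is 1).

Let f(t,s) = #length-t paths at position s with S_1..S_t all ≥ -3.
f(t,s) = f(t-1,s-1) + f(t-1,s+1) for s ≥ -3; f(t,s) = 0 for s < -3.
t=0: f(0,0)=1
t=1: f(1,-1)=1 f(1,1)=1
t=2: f(2,-2)=1 f(2,0)=2 f(2,2)=1
t=3: f(3,-3)=1 f(3,-1)=3 f(3,1)=3 f(3,3)=1
t=4: f(4,-2)=4 f(4,0)=6 f(4,2)=4 f(4,4)=1
t=5: f(5,-3)=4 f(5,-1)=10 f(5,1)=10 f(5,3)=5 f(5,5)=1
t=6: f(6,-2)=14 f(6,0)=20 f(6,2)=15 f(6,4)=6 f(6,6)=1
t=7: f(7,-3)=14 f(7,-1)=34 f(7,1)=35 f(7,3)=21 f(7,5)=7 f(7,7)=1
t=8: f(8,-2)=48 f(8,0)=69 f(8,2)=56 f(8,4)=28 f(8,6)=8 f(8,8)=1
Σ_s f(8,s) = 210
P = 210/256 = 105/128

Answer: 105/128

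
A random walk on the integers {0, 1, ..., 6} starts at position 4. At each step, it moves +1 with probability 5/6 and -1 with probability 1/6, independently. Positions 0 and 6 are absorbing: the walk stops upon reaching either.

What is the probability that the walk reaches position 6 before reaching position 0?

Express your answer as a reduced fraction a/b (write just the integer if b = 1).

Biased walk: p = 5/6, q = 1/6, r = q/p = 1/5
Gambler's ruin: P(hit 6 before 0 | start at 4) = (1 - r^a)/(1 - r^N)
r^4 = 1/625; r^6 = 1/15625
P = (1 - 1/625) / (1 - 1/15625) = 624/625 / 15624/15625 = 650/651

Answer: 650/651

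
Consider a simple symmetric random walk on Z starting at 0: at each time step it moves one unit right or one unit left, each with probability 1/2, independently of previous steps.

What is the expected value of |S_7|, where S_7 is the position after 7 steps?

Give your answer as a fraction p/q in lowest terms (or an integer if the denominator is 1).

Answer: 35/16

Derivation:
S_7 takes values m ≡ 1 (mod 2) with |m| ≤ 7; P(S_7=m) = C(7,(7+m)/2)/2^7.
Total paths: 2^7 = 128
Distribution: P(S=-7)=1/128, P(S=-5)=7/128, P(S=-3)=21/128, P(S=-1)=35/128, P(S=1)=35/128, P(S=3)=21/128, P(S=5)=7/128, P(S=7)=1/128
E[|S_7|] = Σ_m |m|·P(S_7=m) = 280/128 = 35/16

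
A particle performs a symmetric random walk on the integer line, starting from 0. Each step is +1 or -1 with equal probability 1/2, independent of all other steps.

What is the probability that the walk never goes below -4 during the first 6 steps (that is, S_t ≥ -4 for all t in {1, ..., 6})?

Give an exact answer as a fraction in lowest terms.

Answer: 31/32

Derivation:
Let f(t,s) = #length-t paths at position s with S_1..S_t all ≥ -4.
f(t,s) = f(t-1,s-1) + f(t-1,s+1) for s ≥ -4; f(t,s) = 0 for s < -4.
t=0: f(0,0)=1
t=1: f(1,-1)=1 f(1,1)=1
t=2: f(2,-2)=1 f(2,0)=2 f(2,2)=1
t=3: f(3,-3)=1 f(3,-1)=3 f(3,1)=3 f(3,3)=1
t=4: f(4,-4)=1 f(4,-2)=4 f(4,0)=6 f(4,2)=4 f(4,4)=1
t=5: f(5,-3)=5 f(5,-1)=10 f(5,1)=10 f(5,3)=5 f(5,5)=1
t=6: f(6,-4)=5 f(6,-2)=15 f(6,0)=20 f(6,2)=15 f(6,4)=6 f(6,6)=1
Σ_s f(6,s) = 62
P = 62/64 = 31/32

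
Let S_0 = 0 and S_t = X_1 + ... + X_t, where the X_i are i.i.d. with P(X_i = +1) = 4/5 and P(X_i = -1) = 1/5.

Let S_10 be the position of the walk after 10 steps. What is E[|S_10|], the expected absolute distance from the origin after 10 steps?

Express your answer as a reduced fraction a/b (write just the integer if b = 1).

S_10 takes values m ≡ 0 (mod 2) with |m| ≤ 10; P(S_10=m) = C(10,(10+m)/2) · (4/5)^((10+m)/2) · (1/5)^((10-m)/2).
Distribution: P(S=-10)=1/9765625, P(S=-8)=8/1953125, P(S=-6)=144/1953125, P(S=-4)=1536/1953125, P(S=-2)=10752/1953125, P(S=0)=258048/9765625, P(S=2)=172032/1953125, P(S=4)=393216/1953125, P(S=6)=589824/1953125, P(S=8)=524288/1953125, P(S=10)=1048576/9765625
E[|S_10|] = Σ_m |m|·P(S_10=m) = 11775906/1953125

Answer: 11775906/1953125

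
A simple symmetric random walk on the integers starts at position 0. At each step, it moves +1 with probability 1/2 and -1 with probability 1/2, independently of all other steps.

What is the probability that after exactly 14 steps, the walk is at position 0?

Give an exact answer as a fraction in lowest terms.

Answer: 429/2048

Derivation:
To return to 0 after 14 steps: need exactly 7 steps of +1 and 7 of -1.
Favorable paths: C(14,7) = 3432
Total paths: 2^14 = 16384
P = 3432/16384 = 429/2048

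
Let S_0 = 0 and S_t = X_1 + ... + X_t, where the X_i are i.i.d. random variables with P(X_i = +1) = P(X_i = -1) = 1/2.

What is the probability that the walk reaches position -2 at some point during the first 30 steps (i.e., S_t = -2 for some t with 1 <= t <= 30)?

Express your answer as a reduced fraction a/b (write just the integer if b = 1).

Count via complement. Let g(t,s) = #length-t paths at position s with S_1..S_t all ≠ -2.
g(t,s) = g(t-1,s-1) + g(t-1,s+1) for s ≠ -2; g(t,-2) = 0.
t=0: g(0,0)=1
t=1: g(1,-1)=1 g(1,1)=1
t=2: g(2,0)=2 g(2,2)=1
t=3: g(3,-1)=2 g(3,1)=3 g(3,3)=1
t=4: g(4,0)=5 g(4,2)=4 g(4,4)=1
t=5: g(5,-1)=5 g(5,1)=9 g(5,3)=5 g(5,5)=1
t=6: g(6,0)=14 g(6,2)=14 g(6,4)=6 g(6,6)=1
t=7: g(7,-1)=14 g(7,1)=28 g(7,3)=20 g(7,5)=7 g(7,7)=1
t=8: g(8,0)=42 g(8,2)=48 g(8,4)=27 g(8,6)=8 g(8,8)=1
t=9: g(9,-1)=42 g(9,1)=90 g(9,3)=75 g(9,5)=35 g(9,7)=9 g(9,9)=1
t=10: g(10,0)=132 g(10,2)=165 g(10,4)=110 g(10,6)=44 g(10,8)=10 g(10,10)=1
t=11: g(11,-1)=132 g(11,1)=297 g(11,3)=275 g(11,5)=154 g(11,7)=54 g(11,9)=11 g(11,11)=1
t=12: g(12,0)=429 g(12,2)=572 g(12,4)=429 g(12,6)=208 g(12,8)=65 g(12,10)=12 g(12,12)=1
t=13: g(13,-1)=429 g(13,1)=1001 g(13,3)=1001 g(13,5)=637 g(13,7)=273 g(13,9)=77 g(13,11)=13 g(13,13)=1
t=14: g(14,0)=1430 g(14,2)=2002 g(14,4)=1638 g(14,6)=910 g(14,8)=350 g(14,10)=90 g(14,12)=14 g(14,14)=1
t=15: g(15,-1)=1430 g(15,1)=3432 g(15,3)=3640 g(15,5)=2548 g(15,7)=1260 g(15,9)=440 g(15,11)=104 g(15,13)=15 g(15,15)=1
t=16: g(16,0)=4862 g(16,2)=7072 g(16,4)=6188 g(16,6)=3808 g(16,8)=1700 g(16,10)=544 g(16,12)=119 g(16,14)=16 g(16,16)=1
t=17: g(17,-1)=4862 g(17,1)=11934 g(17,3)=13260 g(17,5)=9996 g(17,7)=5508 g(17,9)=2244 g(17,11)=663 g(17,13)=135 g(17,15)=17 g(17,17)=1
t=18: g(18,0)=16796 g(18,2)=25194 g(18,4)=23256 g(18,6)=15504 g(18,8)=7752 g(18,10)=2907 g(18,12)=798 g(18,14)=152 g(18,16)=18 g(18,18)=1
t=19: g(19,-1)=16796 g(19,1)=41990 g(19,3)=48450 g(19,5)=38760 g(19,7)=23256 g(19,9)=10659 g(19,11)=3705 g(19,13)=950 g(19,15)=170 g(19,17)=19 g(19,19)=1
t=20: g(20,0)=58786 g(20,2)=90440 g(20,4)=87210 g(20,6)=62016 g(20,8)=33915 g(20,10)=14364 g(20,12)=4655 g(20,14)=1120 g(20,16)=189 g(20,18)=20 g(20,20)=1
t=21: g(21,-1)=58786 g(21,1)=149226 g(21,3)=177650 g(21,5)=149226 g(21,7)=95931 g(21,9)=48279 g(21,11)=19019 g(21,13)=5775 g(21,15)=1309 g(21,17)=209 g(21,19)=21 g(21,21)=1
t=22: g(22,0)=208012 g(22,2)=326876 g(22,4)=326876 g(22,6)=245157 g(22,8)=144210 g(22,10)=67298 g(22,12)=24794 g(22,14)=7084 g(22,16)=1518 g(22,18)=230 g(22,20)=22 g(22,22)=1
t=23: g(23,-1)=208012 g(23,1)=534888 g(23,3)=653752 g(23,5)=572033 g(23,7)=389367 g(23,9)=211508 g(23,11)=92092 g(23,13)=31878 g(23,15)=8602 g(23,17)=1748 g(23,19)=252 g(23,21)=23 g(23,23)=1
t=24: g(24,0)=742900 g(24,2)=1188640 g(24,4)=1225785 g(24,6)=961400 g(24,8)=600875 g(24,10)=303600 g(24,12)=123970 g(24,14)=40480 g(24,16)=10350 g(24,18)=2000 g(24,20)=275 g(24,22)=24 g(24,24)=1
t=25: g(25,-1)=742900 g(25,1)=1931540 g(25,3)=2414425 g(25,5)=2187185 g(25,7)=1562275 g(25,9)=904475 g(25,11)=427570 g(25,13)=164450 g(25,15)=50830 g(25,17)=12350 g(25,19)=2275 g(25,21)=299 g(25,23)=25 g(25,25)=1
t=26: g(26,0)=2674440 g(26,2)=4345965 g(26,4)=4601610 g(26,6)=3749460 g(26,8)=2466750 g(26,10)=1332045 g(26,12)=592020 g(26,14)=215280 g(26,16)=63180 g(26,18)=14625 g(26,20)=2574 g(26,22)=324 g(26,24)=26 g(26,26)=1
t=27: g(27,-1)=2674440 g(27,1)=7020405 g(27,3)=8947575 g(27,5)=8351070 g(27,7)=6216210 g(27,9)=3798795 g(27,11)=1924065 g(27,13)=807300 g(27,15)=278460 g(27,17)=77805 g(27,19)=17199 g(27,21)=2898 g(27,23)=350 g(27,25)=27 g(27,27)=1
t=28: g(28,0)=9694845 g(28,2)=15967980 g(28,4)=17298645 g(28,6)=14567280 g(28,8)=10015005 g(28,10)=5722860 g(28,12)=2731365 g(28,14)=1085760 g(28,16)=356265 g(28,18)=95004 g(28,20)=20097 g(28,22)=3248 g(28,24)=377 g(28,26)=28 g(28,28)=1
t=29: g(29,-1)=9694845 g(29,1)=25662825 g(29,3)=33266625 g(29,5)=31865925 g(29,7)=24582285 g(29,9)=15737865 g(29,11)=8454225 g(29,13)=3817125 g(29,15)=1442025 g(29,17)=451269 g(29,19)=115101 g(29,21)=23345 g(29,23)=3625 g(29,25)=405 g(29,27)=29 g(29,29)=1
t=30: g(30,0)=35357670 g(30,2)=58929450 g(30,4)=65132550 g(30,6)=56448210 g(30,8)=40320150 g(30,10)=24192090 g(30,12)=12271350 g(30,14)=5259150 g(30,16)=1893294 g(30,18)=566370 g(30,20)=138446 g(30,22)=26970 g(30,24)=4030 g(30,26)=434 g(30,28)=30 g(30,30)=1
Paths never hitting -2: Σ_s g(30,s) = 300540195
Paths hitting -2: 2^30 - 300540195 = 773201629
P = 773201629/1073741824 = 773201629/1073741824

Answer: 773201629/1073741824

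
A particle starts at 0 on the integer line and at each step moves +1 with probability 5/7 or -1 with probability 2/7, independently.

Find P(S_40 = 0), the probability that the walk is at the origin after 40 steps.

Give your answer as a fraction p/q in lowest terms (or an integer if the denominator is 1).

To be at 0 after 40 steps: need exactly 20 steps of +1 and 20 of -1.
Number of such sequences: C(40,20) = 137846528820
Each has probability (5/7)^20 · (2/7)^20 = 100000000000000000000/6366805760909027985741435139224001
P = 137846528820 · 100000000000000000000/6366805760909027985741435139224001 = 1969236126000000000000000000000/909543680129861140820205019889143

Answer: 1969236126000000000000000000000/909543680129861140820205019889143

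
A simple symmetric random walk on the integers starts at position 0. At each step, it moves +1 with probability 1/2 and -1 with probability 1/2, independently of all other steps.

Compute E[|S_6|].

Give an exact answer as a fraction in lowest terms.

Answer: 15/8

Derivation:
S_6 takes values m ≡ 0 (mod 2) with |m| ≤ 6; P(S_6=m) = C(6,(6+m)/2)/2^6.
Total paths: 2^6 = 64
Distribution: P(S=-6)=1/64, P(S=-4)=6/64, P(S=-2)=15/64, P(S=0)=20/64, P(S=2)=15/64, P(S=4)=6/64, P(S=6)=1/64
E[|S_6|] = Σ_m |m|·P(S_6=m) = 120/64 = 15/8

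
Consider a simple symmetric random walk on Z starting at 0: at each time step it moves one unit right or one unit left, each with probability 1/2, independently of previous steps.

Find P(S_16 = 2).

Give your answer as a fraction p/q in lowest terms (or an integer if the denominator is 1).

To reach position 2 after 16 steps: need 9 steps of +1 and 7 of -1.
Favorable paths: C(16,9) = 11440
Total paths: 2^16 = 65536
P = 11440/65536 = 715/4096

Answer: 715/4096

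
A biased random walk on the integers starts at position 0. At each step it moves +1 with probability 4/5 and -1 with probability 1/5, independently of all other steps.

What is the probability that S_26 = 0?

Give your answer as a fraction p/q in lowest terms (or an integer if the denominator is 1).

To be at 0 after 26 steps: need exactly 13 steps of +1 and 13 of -1.
Number of such sequences: C(26,13) = 10400600
Each has probability (4/5)^13 · (1/5)^13 = 67108864/1490116119384765625
P = 10400600 · 67108864/1490116119384765625 = 27918898036736/59604644775390625

Answer: 27918898036736/59604644775390625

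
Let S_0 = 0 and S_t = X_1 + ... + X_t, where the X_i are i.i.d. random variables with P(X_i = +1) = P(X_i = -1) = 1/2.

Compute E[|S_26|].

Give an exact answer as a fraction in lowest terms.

S_26 takes values m ≡ 0 (mod 2) with |m| ≤ 26; P(S_26=m) = C(26,(26+m)/2)/2^26.
Total paths: 2^26 = 67108864
Distribution: P(S=-26)=1/67108864, P(S=-24)=26/67108864, P(S=-22)=325/67108864, P(S=-20)=2600/67108864, P(S=-18)=14950/67108864, P(S=-16)=65780/67108864, P(S=-14)=230230/67108864, P(S=-12)=657800/67108864, P(S=-10)=1562275/67108864, P(S=-8)=3124550/67108864, P(S=-6)=5311735/67108864, P(S=-4)=7726160/67108864, P(S=-2)=9657700/67108864, P(S=0)=10400600/67108864, P(S=2)=9657700/67108864, P(S=4)=7726160/67108864, P(S=6)=5311735/67108864, P(S=8)=3124550/67108864, P(S=10)=1562275/67108864, P(S=12)=657800/67108864, P(S=14)=230230/67108864, P(S=16)=65780/67108864, P(S=18)=14950/67108864, P(S=20)=2600/67108864, P(S=22)=325/67108864, P(S=24)=26/67108864, P(S=26)=1/67108864
E[|S_26|] = Σ_m |m|·P(S_26=m) = 270415600/67108864 = 16900975/4194304

Answer: 16900975/4194304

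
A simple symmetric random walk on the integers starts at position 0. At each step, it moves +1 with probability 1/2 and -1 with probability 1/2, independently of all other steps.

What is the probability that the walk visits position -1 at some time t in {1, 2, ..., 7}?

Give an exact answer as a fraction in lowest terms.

Answer: 93/128

Derivation:
Count via complement. Let g(t,s) = #length-t paths at position s with S_1..S_t all ≠ -1.
g(t,s) = g(t-1,s-1) + g(t-1,s+1) for s ≠ -1; g(t,-1) = 0.
t=0: g(0,0)=1
t=1: g(1,1)=1
t=2: g(2,0)=1 g(2,2)=1
t=3: g(3,1)=2 g(3,3)=1
t=4: g(4,0)=2 g(4,2)=3 g(4,4)=1
t=5: g(5,1)=5 g(5,3)=4 g(5,5)=1
t=6: g(6,0)=5 g(6,2)=9 g(6,4)=5 g(6,6)=1
t=7: g(7,1)=14 g(7,3)=14 g(7,5)=6 g(7,7)=1
Paths never hitting -1: Σ_s g(7,s) = 35
Paths hitting -1: 2^7 - 35 = 93
P = 93/128 = 93/128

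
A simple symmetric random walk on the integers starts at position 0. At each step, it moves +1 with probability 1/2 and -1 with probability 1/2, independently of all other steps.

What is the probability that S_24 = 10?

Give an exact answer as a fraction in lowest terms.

To reach position 10 after 24 steps: need 17 steps of +1 and 7 of -1.
Favorable paths: C(24,17) = 346104
Total paths: 2^24 = 16777216
P = 346104/16777216 = 43263/2097152

Answer: 43263/2097152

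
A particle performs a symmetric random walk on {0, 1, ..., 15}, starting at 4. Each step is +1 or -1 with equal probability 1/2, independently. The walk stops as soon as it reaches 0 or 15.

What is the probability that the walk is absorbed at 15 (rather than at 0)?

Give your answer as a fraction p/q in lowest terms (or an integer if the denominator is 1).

Symmetric walk (p = 1/2): the harmonic-function argument gives P(hit 15 before 0 | start at 4) = a/N.
P = 4/15 = 4/15

Answer: 4/15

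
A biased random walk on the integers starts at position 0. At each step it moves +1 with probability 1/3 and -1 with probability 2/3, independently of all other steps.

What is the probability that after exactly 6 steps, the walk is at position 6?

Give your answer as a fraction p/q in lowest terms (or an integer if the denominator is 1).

To reach position 6 after 6 steps: need 6 steps of +1 and 0 steps of -1.
Number of such sequences: C(6,6) = 1
Each has probability (1/3)^6 · (2/3)^0 = 1/729
P = 1 · 1/729 = 1/729

Answer: 1/729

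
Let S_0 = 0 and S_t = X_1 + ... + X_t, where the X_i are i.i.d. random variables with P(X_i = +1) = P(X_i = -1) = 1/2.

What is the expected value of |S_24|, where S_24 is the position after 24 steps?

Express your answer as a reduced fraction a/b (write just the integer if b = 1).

Answer: 2028117/524288

Derivation:
S_24 takes values m ≡ 0 (mod 2) with |m| ≤ 24; P(S_24=m) = C(24,(24+m)/2)/2^24.
Total paths: 2^24 = 16777216
Distribution: P(S=-24)=1/16777216, P(S=-22)=24/16777216, P(S=-20)=276/16777216, P(S=-18)=2024/16777216, P(S=-16)=10626/16777216, P(S=-14)=42504/16777216, P(S=-12)=134596/16777216, P(S=-10)=346104/16777216, P(S=-8)=735471/16777216, P(S=-6)=1307504/16777216, P(S=-4)=1961256/16777216, P(S=-2)=2496144/16777216, P(S=0)=2704156/16777216, P(S=2)=2496144/16777216, P(S=4)=1961256/16777216, P(S=6)=1307504/16777216, P(S=8)=735471/16777216, P(S=10)=346104/16777216, P(S=12)=134596/16777216, P(S=14)=42504/16777216, P(S=16)=10626/16777216, P(S=18)=2024/16777216, P(S=20)=276/16777216, P(S=22)=24/16777216, P(S=24)=1/16777216
E[|S_24|] = Σ_m |m|·P(S_24=m) = 64899744/16777216 = 2028117/524288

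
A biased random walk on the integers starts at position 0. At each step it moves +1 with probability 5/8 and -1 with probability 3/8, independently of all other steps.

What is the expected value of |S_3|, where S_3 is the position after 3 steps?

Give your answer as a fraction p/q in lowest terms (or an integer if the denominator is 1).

S_3 takes values m ≡ 1 (mod 2) with |m| ≤ 3; P(S_3=m) = C(3,(3+m)/2) · (5/8)^((3+m)/2) · (3/8)^((3-m)/2).
Distribution: P(S=-3)=27/512, P(S=-1)=135/512, P(S=1)=225/512, P(S=3)=125/512
E[|S_3|] = Σ_m |m|·P(S_3=m) = 51/32

Answer: 51/32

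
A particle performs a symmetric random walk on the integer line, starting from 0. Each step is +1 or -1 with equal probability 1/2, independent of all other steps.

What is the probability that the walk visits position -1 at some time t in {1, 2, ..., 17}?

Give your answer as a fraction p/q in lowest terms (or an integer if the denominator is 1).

Count via complement. Let g(t,s) = #length-t paths at position s with S_1..S_t all ≠ -1.
g(t,s) = g(t-1,s-1) + g(t-1,s+1) for s ≠ -1; g(t,-1) = 0.
t=0: g(0,0)=1
t=1: g(1,1)=1
t=2: g(2,0)=1 g(2,2)=1
t=3: g(3,1)=2 g(3,3)=1
t=4: g(4,0)=2 g(4,2)=3 g(4,4)=1
t=5: g(5,1)=5 g(5,3)=4 g(5,5)=1
t=6: g(6,0)=5 g(6,2)=9 g(6,4)=5 g(6,6)=1
t=7: g(7,1)=14 g(7,3)=14 g(7,5)=6 g(7,7)=1
t=8: g(8,0)=14 g(8,2)=28 g(8,4)=20 g(8,6)=7 g(8,8)=1
t=9: g(9,1)=42 g(9,3)=48 g(9,5)=27 g(9,7)=8 g(9,9)=1
t=10: g(10,0)=42 g(10,2)=90 g(10,4)=75 g(10,6)=35 g(10,8)=9 g(10,10)=1
t=11: g(11,1)=132 g(11,3)=165 g(11,5)=110 g(11,7)=44 g(11,9)=10 g(11,11)=1
t=12: g(12,0)=132 g(12,2)=297 g(12,4)=275 g(12,6)=154 g(12,8)=54 g(12,10)=11 g(12,12)=1
t=13: g(13,1)=429 g(13,3)=572 g(13,5)=429 g(13,7)=208 g(13,9)=65 g(13,11)=12 g(13,13)=1
t=14: g(14,0)=429 g(14,2)=1001 g(14,4)=1001 g(14,6)=637 g(14,8)=273 g(14,10)=77 g(14,12)=13 g(14,14)=1
t=15: g(15,1)=1430 g(15,3)=2002 g(15,5)=1638 g(15,7)=910 g(15,9)=350 g(15,11)=90 g(15,13)=14 g(15,15)=1
t=16: g(16,0)=1430 g(16,2)=3432 g(16,4)=3640 g(16,6)=2548 g(16,8)=1260 g(16,10)=440 g(16,12)=104 g(16,14)=15 g(16,16)=1
t=17: g(17,1)=4862 g(17,3)=7072 g(17,5)=6188 g(17,7)=3808 g(17,9)=1700 g(17,11)=544 g(17,13)=119 g(17,15)=16 g(17,17)=1
Paths never hitting -1: Σ_s g(17,s) = 24310
Paths hitting -1: 2^17 - 24310 = 106762
P = 106762/131072 = 53381/65536

Answer: 53381/65536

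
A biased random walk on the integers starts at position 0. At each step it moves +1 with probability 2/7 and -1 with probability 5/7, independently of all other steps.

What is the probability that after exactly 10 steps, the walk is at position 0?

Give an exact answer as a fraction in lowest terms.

To reach position 0 after 10 steps: need 5 steps of +1 and 5 steps of -1.
Number of such sequences: C(10,5) = 252
Each has probability (2/7)^5 · (5/7)^5 = 100000/282475249
P = 252 · 100000/282475249 = 3600000/40353607

Answer: 3600000/40353607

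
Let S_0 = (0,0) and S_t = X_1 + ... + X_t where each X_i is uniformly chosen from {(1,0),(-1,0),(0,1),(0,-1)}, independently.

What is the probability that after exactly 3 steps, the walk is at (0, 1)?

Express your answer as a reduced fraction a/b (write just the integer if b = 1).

Let h be the number of horizontal steps (so 3-h are vertical). To end at (0,1) need (h+0)/2 right-steps and ((3-h)+1)/2 up-steps.
Sum over h with 0 ≤ h ≤ 2, h ≡ 0 (mod 2), 3-h ≡ 1 (mod 2):
h=0: C(3,0)·C(0,0)·C(3,2) = 1·1·3 = 3
h=2: C(3,2)·C(2,1)·C(1,1) = 3·2·1 = 6
Total favorable: 9
Total paths: 4^3 = 64
P = 9/64 = 9/64

Answer: 9/64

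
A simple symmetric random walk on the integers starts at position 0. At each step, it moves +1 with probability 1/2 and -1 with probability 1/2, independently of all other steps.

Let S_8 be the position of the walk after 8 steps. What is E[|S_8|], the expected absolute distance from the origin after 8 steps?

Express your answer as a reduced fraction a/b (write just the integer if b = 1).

Answer: 35/16

Derivation:
S_8 takes values m ≡ 0 (mod 2) with |m| ≤ 8; P(S_8=m) = C(8,(8+m)/2)/2^8.
Total paths: 2^8 = 256
Distribution: P(S=-8)=1/256, P(S=-6)=8/256, P(S=-4)=28/256, P(S=-2)=56/256, P(S=0)=70/256, P(S=2)=56/256, P(S=4)=28/256, P(S=6)=8/256, P(S=8)=1/256
E[|S_8|] = Σ_m |m|·P(S_8=m) = 560/256 = 35/16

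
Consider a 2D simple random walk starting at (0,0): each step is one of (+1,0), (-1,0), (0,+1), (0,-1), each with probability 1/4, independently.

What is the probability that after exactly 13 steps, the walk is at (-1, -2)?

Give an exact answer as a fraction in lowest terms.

Let h be the number of horizontal steps (so 13-h are vertical). To end at (-1,-2) need (h-1)/2 right-steps and ((13-h)-2)/2 up-steps.
Sum over h with 1 ≤ h ≤ 11, h ≡ 1 (mod 2), 13-h ≡ 0 (mod 2):
h=1: C(13,1)·C(1,0)·C(12,5) = 13·1·792 = 10296
h=3: C(13,3)·C(3,1)·C(10,4) = 286·3·210 = 180180
h=5: C(13,5)·C(5,2)·C(8,3) = 1287·10·56 = 720720
h=7: C(13,7)·C(7,3)·C(6,2) = 1716·35·15 = 900900
h=9: C(13,9)·C(9,4)·C(4,1) = 715·126·4 = 360360
h=11: C(13,11)·C(11,5)·C(2,0) = 78·462·1 = 36036
Total favorable: 2208492
Total paths: 4^13 = 67108864
P = 2208492/67108864 = 552123/16777216

Answer: 552123/16777216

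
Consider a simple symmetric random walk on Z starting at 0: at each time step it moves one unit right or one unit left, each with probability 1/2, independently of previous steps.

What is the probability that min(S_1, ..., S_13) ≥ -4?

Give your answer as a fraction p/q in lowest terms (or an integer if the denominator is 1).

Answer: 6721/8192

Derivation:
Let f(t,s) = #length-t paths at position s with S_1..S_t all ≥ -4.
f(t,s) = f(t-1,s-1) + f(t-1,s+1) for s ≥ -4; f(t,s) = 0 for s < -4.
t=0: f(0,0)=1
t=1: f(1,-1)=1 f(1,1)=1
t=2: f(2,-2)=1 f(2,0)=2 f(2,2)=1
t=3: f(3,-3)=1 f(3,-1)=3 f(3,1)=3 f(3,3)=1
t=4: f(4,-4)=1 f(4,-2)=4 f(4,0)=6 f(4,2)=4 f(4,4)=1
t=5: f(5,-3)=5 f(5,-1)=10 f(5,1)=10 f(5,3)=5 f(5,5)=1
t=6: f(6,-4)=5 f(6,-2)=15 f(6,0)=20 f(6,2)=15 f(6,4)=6 f(6,6)=1
t=7: f(7,-3)=20 f(7,-1)=35 f(7,1)=35 f(7,3)=21 f(7,5)=7 f(7,7)=1
t=8: f(8,-4)=20 f(8,-2)=55 f(8,0)=70 f(8,2)=56 f(8,4)=28 f(8,6)=8 f(8,8)=1
t=9: f(9,-3)=75 f(9,-1)=125 f(9,1)=126 f(9,3)=84 f(9,5)=36 f(9,7)=9 f(9,9)=1
t=10: f(10,-4)=75 f(10,-2)=200 f(10,0)=251 f(10,2)=210 f(10,4)=120 f(10,6)=45 f(10,8)=10 f(10,10)=1
t=11: f(11,-3)=275 f(11,-1)=451 f(11,1)=461 f(11,3)=330 f(11,5)=165 f(11,7)=55 f(11,9)=11 f(11,11)=1
t=12: f(12,-4)=275 f(12,-2)=726 f(12,0)=912 f(12,2)=791 f(12,4)=495 f(12,6)=220 f(12,8)=66 f(12,10)=12 f(12,12)=1
t=13: f(13,-3)=1001 f(13,-1)=1638 f(13,1)=1703 f(13,3)=1286 f(13,5)=715 f(13,7)=286 f(13,9)=78 f(13,11)=13 f(13,13)=1
Σ_s f(13,s) = 6721
P = 6721/8192 = 6721/8192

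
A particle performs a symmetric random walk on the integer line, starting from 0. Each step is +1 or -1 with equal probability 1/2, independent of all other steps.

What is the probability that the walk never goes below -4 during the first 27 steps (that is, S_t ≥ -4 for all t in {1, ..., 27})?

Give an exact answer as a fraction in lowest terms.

Let f(t,s) = #length-t paths at position s with S_1..S_t all ≥ -4.
f(t,s) = f(t-1,s-1) + f(t-1,s+1) for s ≥ -4; f(t,s) = 0 for s < -4.
t=0: f(0,0)=1
t=1: f(1,-1)=1 f(1,1)=1
t=2: f(2,-2)=1 f(2,0)=2 f(2,2)=1
t=3: f(3,-3)=1 f(3,-1)=3 f(3,1)=3 f(3,3)=1
t=4: f(4,-4)=1 f(4,-2)=4 f(4,0)=6 f(4,2)=4 f(4,4)=1
t=5: f(5,-3)=5 f(5,-1)=10 f(5,1)=10 f(5,3)=5 f(5,5)=1
t=6: f(6,-4)=5 f(6,-2)=15 f(6,0)=20 f(6,2)=15 f(6,4)=6 f(6,6)=1
t=7: f(7,-3)=20 f(7,-1)=35 f(7,1)=35 f(7,3)=21 f(7,5)=7 f(7,7)=1
t=8: f(8,-4)=20 f(8,-2)=55 f(8,0)=70 f(8,2)=56 f(8,4)=28 f(8,6)=8 f(8,8)=1
t=9: f(9,-3)=75 f(9,-1)=125 f(9,1)=126 f(9,3)=84 f(9,5)=36 f(9,7)=9 f(9,9)=1
t=10: f(10,-4)=75 f(10,-2)=200 f(10,0)=251 f(10,2)=210 f(10,4)=120 f(10,6)=45 f(10,8)=10 f(10,10)=1
t=11: f(11,-3)=275 f(11,-1)=451 f(11,1)=461 f(11,3)=330 f(11,5)=165 f(11,7)=55 f(11,9)=11 f(11,11)=1
t=12: f(12,-4)=275 f(12,-2)=726 f(12,0)=912 f(12,2)=791 f(12,4)=495 f(12,6)=220 f(12,8)=66 f(12,10)=12 f(12,12)=1
t=13: f(13,-3)=1001 f(13,-1)=1638 f(13,1)=1703 f(13,3)=1286 f(13,5)=715 f(13,7)=286 f(13,9)=78 f(13,11)=13 f(13,13)=1
t=14: f(14,-4)=1001 f(14,-2)=2639 f(14,0)=3341 f(14,2)=2989 f(14,4)=2001 f(14,6)=1001 f(14,8)=364 f(14,10)=91 f(14,12)=14 f(14,14)=1
t=15: f(15,-3)=3640 f(15,-1)=5980 f(15,1)=6330 f(15,3)=4990 f(15,5)=3002 f(15,7)=1365 f(15,9)=455 f(15,11)=105 f(15,13)=15 f(15,15)=1
t=16: f(16,-4)=3640 f(16,-2)=9620 f(16,0)=12310 f(16,2)=11320 f(16,4)=7992 f(16,6)=4367 f(16,8)=1820 f(16,10)=560 f(16,12)=120 f(16,14)=16 f(16,16)=1
t=17: f(17,-3)=13260 f(17,-1)=21930 f(17,1)=23630 f(17,3)=19312 f(17,5)=12359 f(17,7)=6187 f(17,9)=2380 f(17,11)=680 f(17,13)=136 f(17,15)=17 f(17,17)=1
t=18: f(18,-4)=13260 f(18,-2)=35190 f(18,0)=45560 f(18,2)=42942 f(18,4)=31671 f(18,6)=18546 f(18,8)=8567 f(18,10)=3060 f(18,12)=816 f(18,14)=153 f(18,16)=18 f(18,18)=1
t=19: f(19,-3)=48450 f(19,-1)=80750 f(19,1)=88502 f(19,3)=74613 f(19,5)=50217 f(19,7)=27113 f(19,9)=11627 f(19,11)=3876 f(19,13)=969 f(19,15)=171 f(19,17)=19 f(19,19)=1
t=20: f(20,-4)=48450 f(20,-2)=129200 f(20,0)=169252 f(20,2)=163115 f(20,4)=124830 f(20,6)=77330 f(20,8)=38740 f(20,10)=15503 f(20,12)=4845 f(20,14)=1140 f(20,16)=190 f(20,18)=20 f(20,20)=1
t=21: f(21,-3)=177650 f(21,-1)=298452 f(21,1)=332367 f(21,3)=287945 f(21,5)=202160 f(21,7)=116070 f(21,9)=54243 f(21,11)=20348 f(21,13)=5985 f(21,15)=1330 f(21,17)=210 f(21,19)=21 f(21,21)=1
t=22: f(22,-4)=177650 f(22,-2)=476102 f(22,0)=630819 f(22,2)=620312 f(22,4)=490105 f(22,6)=318230 f(22,8)=170313 f(22,10)=74591 f(22,12)=26333 f(22,14)=7315 f(22,16)=1540 f(22,18)=231 f(22,20)=22 f(22,22)=1
t=23: f(23,-3)=653752 f(23,-1)=1106921 f(23,1)=1251131 f(23,3)=1110417 f(23,5)=808335 f(23,7)=488543 f(23,9)=244904 f(23,11)=100924 f(23,13)=33648 f(23,15)=8855 f(23,17)=1771 f(23,19)=253 f(23,21)=23 f(23,23)=1
t=24: f(24,-4)=653752 f(24,-2)=1760673 f(24,0)=2358052 f(24,2)=2361548 f(24,4)=1918752 f(24,6)=1296878 f(24,8)=733447 f(24,10)=345828 f(24,12)=134572 f(24,14)=42503 f(24,16)=10626 f(24,18)=2024 f(24,20)=276 f(24,22)=24 f(24,24)=1
t=25: f(25,-3)=2414425 f(25,-1)=4118725 f(25,1)=4719600 f(25,3)=4280300 f(25,5)=3215630 f(25,7)=2030325 f(25,9)=1079275 f(25,11)=480400 f(25,13)=177075 f(25,15)=53129 f(25,17)=12650 f(25,19)=2300 f(25,21)=300 f(25,23)=25 f(25,25)=1
t=26: f(26,-4)=2414425 f(26,-2)=6533150 f(26,0)=8838325 f(26,2)=8999900 f(26,4)=7495930 f(26,6)=5245955 f(26,8)=3109600 f(26,10)=1559675 f(26,12)=657475 f(26,14)=230204 f(26,16)=65779 f(26,18)=14950 f(26,20)=2600 f(26,22)=325 f(26,24)=26 f(26,26)=1
t=27: f(27,-3)=8947575 f(27,-1)=15371475 f(27,1)=17838225 f(27,3)=16495830 f(27,5)=12741885 f(27,7)=8355555 f(27,9)=4669275 f(27,11)=2217150 f(27,13)=887679 f(27,15)=295983 f(27,17)=80729 f(27,19)=17550 f(27,21)=2925 f(27,23)=351 f(27,25)=27 f(27,27)=1
Σ_s f(27,s) = 87922215
P = 87922215/134217728 = 87922215/134217728

Answer: 87922215/134217728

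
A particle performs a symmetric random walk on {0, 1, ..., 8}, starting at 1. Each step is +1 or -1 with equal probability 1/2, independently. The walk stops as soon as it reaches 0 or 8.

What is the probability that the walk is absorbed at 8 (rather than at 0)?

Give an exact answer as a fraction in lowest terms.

Symmetric walk (p = 1/2): the harmonic-function argument gives P(hit 8 before 0 | start at 1) = a/N.
P = 1/8 = 1/8

Answer: 1/8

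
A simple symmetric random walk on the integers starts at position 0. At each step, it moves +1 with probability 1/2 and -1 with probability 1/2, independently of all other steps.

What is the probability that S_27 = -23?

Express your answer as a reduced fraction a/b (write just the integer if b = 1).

Answer: 351/134217728

Derivation:
To reach position -23 after 27 steps: need 2 steps of +1 and 25 of -1.
Favorable paths: C(27,2) = 351
Total paths: 2^27 = 134217728
P = 351/134217728 = 351/134217728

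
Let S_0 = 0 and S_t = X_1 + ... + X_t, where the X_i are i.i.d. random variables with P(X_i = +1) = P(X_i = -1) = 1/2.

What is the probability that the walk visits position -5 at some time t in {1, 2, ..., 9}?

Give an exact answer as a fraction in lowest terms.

Answer: 7/64

Derivation:
Count via complement. Let g(t,s) = #length-t paths at position s with S_1..S_t all ≠ -5.
g(t,s) = g(t-1,s-1) + g(t-1,s+1) for s ≠ -5; g(t,-5) = 0.
t=0: g(0,0)=1
t=1: g(1,-1)=1 g(1,1)=1
t=2: g(2,-2)=1 g(2,0)=2 g(2,2)=1
t=3: g(3,-3)=1 g(3,-1)=3 g(3,1)=3 g(3,3)=1
t=4: g(4,-4)=1 g(4,-2)=4 g(4,0)=6 g(4,2)=4 g(4,4)=1
t=5: g(5,-3)=5 g(5,-1)=10 g(5,1)=10 g(5,3)=5 g(5,5)=1
t=6: g(6,-4)=5 g(6,-2)=15 g(6,0)=20 g(6,2)=15 g(6,4)=6 g(6,6)=1
t=7: g(7,-3)=20 g(7,-1)=35 g(7,1)=35 g(7,3)=21 g(7,5)=7 g(7,7)=1
t=8: g(8,-4)=20 g(8,-2)=55 g(8,0)=70 g(8,2)=56 g(8,4)=28 g(8,6)=8 g(8,8)=1
t=9: g(9,-3)=75 g(9,-1)=125 g(9,1)=126 g(9,3)=84 g(9,5)=36 g(9,7)=9 g(9,9)=1
Paths never hitting -5: Σ_s g(9,s) = 456
Paths hitting -5: 2^9 - 456 = 56
P = 56/512 = 7/64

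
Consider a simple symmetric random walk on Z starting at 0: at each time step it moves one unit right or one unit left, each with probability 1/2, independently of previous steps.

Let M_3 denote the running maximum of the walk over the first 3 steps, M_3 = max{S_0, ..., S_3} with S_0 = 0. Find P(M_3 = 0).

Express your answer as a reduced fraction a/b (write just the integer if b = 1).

Answer: 3/8

Derivation:
Let M_3 = max(S_0,...,S_3). Use the reflection principle: for j ≥ 1, #{paths with M_3 ≥ j} = #{S_3 ≥ j} + #{S_3 ≥ j+1}.
P(M_3 ≥ 0) = 1 since S_0 = 0, so #{M_3 ≥ 0} = 8.
#{M_3 ≥ 1} = #{S_3 ≥ 1} + #{S_3 ≥ 2} = 4 + 1 = 5.
#{M_3 = 0} = 8 - 5 = 3.
P(M_3 = 0) = 3/8 = 3/8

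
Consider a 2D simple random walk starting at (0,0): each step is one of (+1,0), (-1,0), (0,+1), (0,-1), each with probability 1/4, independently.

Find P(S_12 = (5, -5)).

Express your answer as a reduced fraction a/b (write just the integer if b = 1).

Answer: 693/1048576

Derivation:
Let h be the number of horizontal steps (so 12-h are vertical). To end at (5,-5) need (h+5)/2 right-steps and ((12-h)-5)/2 up-steps.
Sum over h with 5 ≤ h ≤ 7, h ≡ 1 (mod 2), 12-h ≡ 1 (mod 2):
h=5: C(12,5)·C(5,5)·C(7,1) = 792·1·7 = 5544
h=7: C(12,7)·C(7,6)·C(5,0) = 792·7·1 = 5544
Total favorable: 11088
Total paths: 4^12 = 16777216
P = 11088/16777216 = 693/1048576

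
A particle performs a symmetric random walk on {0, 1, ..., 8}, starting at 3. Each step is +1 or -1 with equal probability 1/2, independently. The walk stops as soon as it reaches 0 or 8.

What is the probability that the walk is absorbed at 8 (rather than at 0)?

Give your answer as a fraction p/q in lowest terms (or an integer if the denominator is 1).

Answer: 3/8

Derivation:
Symmetric walk (p = 1/2): the harmonic-function argument gives P(hit 8 before 0 | start at 3) = a/N.
P = 3/8 = 3/8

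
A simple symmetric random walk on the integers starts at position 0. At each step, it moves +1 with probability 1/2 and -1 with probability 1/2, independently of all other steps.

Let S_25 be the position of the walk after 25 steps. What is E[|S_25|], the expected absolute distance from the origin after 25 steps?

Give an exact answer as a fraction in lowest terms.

Answer: 16900975/4194304

Derivation:
S_25 takes values m ≡ 1 (mod 2) with |m| ≤ 25; P(S_25=m) = C(25,(25+m)/2)/2^25.
Total paths: 2^25 = 33554432
Distribution: P(S=-25)=1/33554432, P(S=-23)=25/33554432, P(S=-21)=300/33554432, P(S=-19)=2300/33554432, P(S=-17)=12650/33554432, P(S=-15)=53130/33554432, P(S=-13)=177100/33554432, P(S=-11)=480700/33554432, P(S=-9)=1081575/33554432, P(S=-7)=2042975/33554432, P(S=-5)=3268760/33554432, P(S=-3)=4457400/33554432, P(S=-1)=5200300/33554432, P(S=1)=5200300/33554432, P(S=3)=4457400/33554432, P(S=5)=3268760/33554432, P(S=7)=2042975/33554432, P(S=9)=1081575/33554432, P(S=11)=480700/33554432, P(S=13)=177100/33554432, P(S=15)=53130/33554432, P(S=17)=12650/33554432, P(S=19)=2300/33554432, P(S=21)=300/33554432, P(S=23)=25/33554432, P(S=25)=1/33554432
E[|S_25|] = Σ_m |m|·P(S_25=m) = 135207800/33554432 = 16900975/4194304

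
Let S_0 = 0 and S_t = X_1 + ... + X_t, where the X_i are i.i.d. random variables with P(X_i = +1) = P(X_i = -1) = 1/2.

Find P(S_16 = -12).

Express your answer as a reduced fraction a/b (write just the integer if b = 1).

Answer: 15/8192

Derivation:
To reach position -12 after 16 steps: need 2 steps of +1 and 14 of -1.
Favorable paths: C(16,2) = 120
Total paths: 2^16 = 65536
P = 120/65536 = 15/8192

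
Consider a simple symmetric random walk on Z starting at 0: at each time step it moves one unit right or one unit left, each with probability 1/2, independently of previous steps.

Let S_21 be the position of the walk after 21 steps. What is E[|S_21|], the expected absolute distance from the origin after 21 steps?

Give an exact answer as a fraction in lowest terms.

S_21 takes values m ≡ 1 (mod 2) with |m| ≤ 21; P(S_21=m) = C(21,(21+m)/2)/2^21.
Total paths: 2^21 = 2097152
Distribution: P(S=-21)=1/2097152, P(S=-19)=21/2097152, P(S=-17)=210/2097152, P(S=-15)=1330/2097152, P(S=-13)=5985/2097152, P(S=-11)=20349/2097152, P(S=-9)=54264/2097152, P(S=-7)=116280/2097152, P(S=-5)=203490/2097152, P(S=-3)=293930/2097152, P(S=-1)=352716/2097152, P(S=1)=352716/2097152, P(S=3)=293930/2097152, P(S=5)=203490/2097152, P(S=7)=116280/2097152, P(S=9)=54264/2097152, P(S=11)=20349/2097152, P(S=13)=5985/2097152, P(S=15)=1330/2097152, P(S=17)=210/2097152, P(S=19)=21/2097152, P(S=21)=1/2097152
E[|S_21|] = Σ_m |m|·P(S_21=m) = 7759752/2097152 = 969969/262144

Answer: 969969/262144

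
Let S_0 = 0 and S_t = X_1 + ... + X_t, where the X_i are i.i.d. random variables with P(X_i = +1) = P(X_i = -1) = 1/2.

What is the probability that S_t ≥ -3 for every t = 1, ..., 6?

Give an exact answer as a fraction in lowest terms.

Let f(t,s) = #length-t paths at position s with S_1..S_t all ≥ -3.
f(t,s) = f(t-1,s-1) + f(t-1,s+1) for s ≥ -3; f(t,s) = 0 for s < -3.
t=0: f(0,0)=1
t=1: f(1,-1)=1 f(1,1)=1
t=2: f(2,-2)=1 f(2,0)=2 f(2,2)=1
t=3: f(3,-3)=1 f(3,-1)=3 f(3,1)=3 f(3,3)=1
t=4: f(4,-2)=4 f(4,0)=6 f(4,2)=4 f(4,4)=1
t=5: f(5,-3)=4 f(5,-1)=10 f(5,1)=10 f(5,3)=5 f(5,5)=1
t=6: f(6,-2)=14 f(6,0)=20 f(6,2)=15 f(6,4)=6 f(6,6)=1
Σ_s f(6,s) = 56
P = 56/64 = 7/8

Answer: 7/8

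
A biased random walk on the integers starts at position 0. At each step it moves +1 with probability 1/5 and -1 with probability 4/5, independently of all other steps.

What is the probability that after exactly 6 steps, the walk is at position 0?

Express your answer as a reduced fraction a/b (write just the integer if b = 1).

To be at 0 after 6 steps: need exactly 3 steps of +1 and 3 of -1.
Number of such sequences: C(6,3) = 20
Each has probability (1/5)^3 · (4/5)^3 = 64/15625
P = 20 · 64/15625 = 256/3125

Answer: 256/3125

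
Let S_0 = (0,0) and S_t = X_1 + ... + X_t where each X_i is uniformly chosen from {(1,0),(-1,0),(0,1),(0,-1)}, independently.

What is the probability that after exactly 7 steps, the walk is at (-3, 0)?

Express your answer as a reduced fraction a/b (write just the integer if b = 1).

Let h be the number of horizontal steps (so 7-h are vertical). To end at (-3,0) need (h-3)/2 right-steps and ((7-h)+0)/2 up-steps.
Sum over h with 3 ≤ h ≤ 7, h ≡ 1 (mod 2), 7-h ≡ 0 (mod 2):
h=3: C(7,3)·C(3,0)·C(4,2) = 35·1·6 = 210
h=5: C(7,5)·C(5,1)·C(2,1) = 21·5·2 = 210
h=7: C(7,7)·C(7,2)·C(0,0) = 1·21·1 = 21
Total favorable: 441
Total paths: 4^7 = 16384
P = 441/16384 = 441/16384

Answer: 441/16384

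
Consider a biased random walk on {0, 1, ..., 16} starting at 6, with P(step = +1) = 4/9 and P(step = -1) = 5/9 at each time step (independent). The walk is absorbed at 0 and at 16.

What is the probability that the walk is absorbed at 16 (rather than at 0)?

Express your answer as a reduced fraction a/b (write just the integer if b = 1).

Biased walk: p = 4/9, q = 5/9, r = q/p = 5/4
Gambler's ruin: P(hit 16 before 0 | start at 6) = (1 - r^a)/(1 - r^N)
r^6 = 15625/4096; r^16 = 152587890625/4294967296
P = (1 - 15625/4096) / (1 - 152587890625/4294967296) = -11529/4096 / -148292923329/4294967296 = 1343225856/16476991481

Answer: 1343225856/16476991481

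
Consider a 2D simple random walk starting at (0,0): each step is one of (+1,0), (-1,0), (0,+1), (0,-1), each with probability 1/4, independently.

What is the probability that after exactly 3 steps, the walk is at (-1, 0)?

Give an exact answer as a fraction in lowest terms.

Answer: 9/64

Derivation:
Let h be the number of horizontal steps (so 3-h are vertical). To end at (-1,0) need (h-1)/2 right-steps and ((3-h)+0)/2 up-steps.
Sum over h with 1 ≤ h ≤ 3, h ≡ 1 (mod 2), 3-h ≡ 0 (mod 2):
h=1: C(3,1)·C(1,0)·C(2,1) = 3·1·2 = 6
h=3: C(3,3)·C(3,1)·C(0,0) = 1·3·1 = 3
Total favorable: 9
Total paths: 4^3 = 64
P = 9/64 = 9/64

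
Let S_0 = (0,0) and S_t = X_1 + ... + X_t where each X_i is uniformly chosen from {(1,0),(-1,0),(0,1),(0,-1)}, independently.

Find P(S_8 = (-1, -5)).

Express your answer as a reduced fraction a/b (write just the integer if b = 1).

Let h be the number of horizontal steps (so 8-h are vertical). To end at (-1,-5) need (h-1)/2 right-steps and ((8-h)-5)/2 up-steps.
Sum over h with 1 ≤ h ≤ 3, h ≡ 1 (mod 2), 8-h ≡ 1 (mod 2):
h=1: C(8,1)·C(1,0)·C(7,1) = 8·1·7 = 56
h=3: C(8,3)·C(3,1)·C(5,0) = 56·3·1 = 168
Total favorable: 224
Total paths: 4^8 = 65536
P = 224/65536 = 7/2048

Answer: 7/2048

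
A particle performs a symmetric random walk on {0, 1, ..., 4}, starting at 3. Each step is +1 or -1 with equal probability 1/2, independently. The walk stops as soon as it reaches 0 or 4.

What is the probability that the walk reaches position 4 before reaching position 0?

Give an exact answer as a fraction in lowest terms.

Answer: 3/4

Derivation:
Symmetric walk (p = 1/2): the harmonic-function argument gives P(hit 4 before 0 | start at 3) = a/N.
P = 3/4 = 3/4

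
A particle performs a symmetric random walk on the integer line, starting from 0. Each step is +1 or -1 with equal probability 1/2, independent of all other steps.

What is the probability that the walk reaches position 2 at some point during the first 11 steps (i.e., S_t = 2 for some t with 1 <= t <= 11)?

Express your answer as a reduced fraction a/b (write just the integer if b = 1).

Answer: 281/512

Derivation:
Count via complement. Let g(t,s) = #length-t paths at position s with S_1..S_t all ≠ 2.
g(t,s) = g(t-1,s-1) + g(t-1,s+1) for s ≠ 2; g(t,2) = 0.
t=0: g(0,0)=1
t=1: g(1,-1)=1 g(1,1)=1
t=2: g(2,-2)=1 g(2,0)=2
t=3: g(3,-3)=1 g(3,-1)=3 g(3,1)=2
t=4: g(4,-4)=1 g(4,-2)=4 g(4,0)=5
t=5: g(5,-5)=1 g(5,-3)=5 g(5,-1)=9 g(5,1)=5
t=6: g(6,-6)=1 g(6,-4)=6 g(6,-2)=14 g(6,0)=14
t=7: g(7,-7)=1 g(7,-5)=7 g(7,-3)=20 g(7,-1)=28 g(7,1)=14
t=8: g(8,-8)=1 g(8,-6)=8 g(8,-4)=27 g(8,-2)=48 g(8,0)=42
t=9: g(9,-9)=1 g(9,-7)=9 g(9,-5)=35 g(9,-3)=75 g(9,-1)=90 g(9,1)=42
t=10: g(10,-10)=1 g(10,-8)=10 g(10,-6)=44 g(10,-4)=110 g(10,-2)=165 g(10,0)=132
t=11: g(11,-11)=1 g(11,-9)=11 g(11,-7)=54 g(11,-5)=154 g(11,-3)=275 g(11,-1)=297 g(11,1)=132
Paths never hitting 2: Σ_s g(11,s) = 924
Paths hitting 2: 2^11 - 924 = 1124
P = 1124/2048 = 281/512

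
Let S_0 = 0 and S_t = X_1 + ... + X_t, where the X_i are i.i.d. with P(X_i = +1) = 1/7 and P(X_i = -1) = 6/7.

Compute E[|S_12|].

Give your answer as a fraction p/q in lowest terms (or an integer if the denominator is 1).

S_12 takes values m ≡ 0 (mod 2) with |m| ≤ 12; P(S_12=m) = C(12,(12+m)/2) · (1/7)^((12+m)/2) · (6/7)^((12-m)/2).
Distribution: P(S=-12)=2176782336/13841287201, P(S=-10)=4353564672/13841287201, P(S=-8)=3990767616/13841287201, P(S=-6)=2217093120/13841287201, P(S=-4)=831409920/13841287201, P(S=-2)=221709312/13841287201, P(S=0)=6158592/1977326743, P(S=2)=6158592/13841287201, P(S=4)=641520/13841287201, P(S=6)=47520/13841287201, P(S=8)=2376/13841287201, P(S=10)=72/13841287201, P(S=12)=1/13841287201
E[|S_12|] = Σ_m |m|·P(S_12=m) = 16952854404/1977326743

Answer: 16952854404/1977326743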